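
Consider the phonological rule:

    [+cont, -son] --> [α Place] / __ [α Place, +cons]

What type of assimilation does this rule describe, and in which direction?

The rule copies the place features (abbreviated [Place]) from the environment onto the target, so the assimilating feature is place.
The conditioning segment sits to the right of the focus bar, meaning the trigger follows the segment that changes — regressive assimilation.

regressive place assimilation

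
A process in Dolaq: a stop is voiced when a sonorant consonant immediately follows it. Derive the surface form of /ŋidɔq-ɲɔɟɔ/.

[ŋidɔɢɲɔɟɔ]

The rule targets /q/ (voiceless uvular stop), which sits before the trigger /ɲ/ (voiced).
The voiced uvular stop is [ɢ], so /q/ → [ɢ].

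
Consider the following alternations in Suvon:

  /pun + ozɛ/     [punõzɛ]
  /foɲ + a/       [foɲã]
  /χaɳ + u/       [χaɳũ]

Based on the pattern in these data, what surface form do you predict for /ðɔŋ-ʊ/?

[ðɔŋʊ̃]

The data show progressive nasality assimilation (vowel nasalisation): /o/ → [õ] after /n/; /a/ → [ã] after /ɲ/; /u/ → [ũ] after /ɳ/ — a vowel is nasalised by an immediately preceding nasal consonant.
The vowel /ʊ/ is adjacent to the preceding nasal /ŋ/, so it acquires [+nasal] and surfaces as [ʊ̃].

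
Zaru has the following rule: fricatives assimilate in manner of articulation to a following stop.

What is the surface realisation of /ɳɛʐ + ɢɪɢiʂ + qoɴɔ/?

The rule targets /ʐ/ (voiced retroflex fricative), which sits before the trigger /ɢ/ (stop).
The voiced retroflex stop is [ɖ], so /ʐ/ → [ɖ].
The same rule applies at the second boundary: /ʂ/ → [ʈ] next to /q/.

[ɳɛɖɢɪɢiʈqoɴɔ]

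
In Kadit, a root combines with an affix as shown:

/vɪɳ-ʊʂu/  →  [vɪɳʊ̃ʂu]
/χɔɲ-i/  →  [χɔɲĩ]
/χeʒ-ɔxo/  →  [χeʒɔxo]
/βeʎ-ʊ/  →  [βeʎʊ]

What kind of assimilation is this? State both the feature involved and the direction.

progressive nasality assimilation (vowel nasalisation)

The vowel /ʊ/ surfaces as nasalised [ʊ̃] next to the preceding nasal /ɳ/ — it has acquired the [+nasal] feature of its neighbour.
Likewise in the remaining data: /i/ → [ĩ] after /ɲ/ — each time a vowel is nasalised next to a preceding nasal.
No change occurs in [χeʒɔxo], [βeʎʊ] because the vowel at the boundary is adjacent to an oral consonant, not a nasal (/ɔ/ next to /ʒ/; /ʊ/ next to /ʎ/).
Because the conditioning nasal is to the left of the vowel that changes, the process is progressive (perseverative).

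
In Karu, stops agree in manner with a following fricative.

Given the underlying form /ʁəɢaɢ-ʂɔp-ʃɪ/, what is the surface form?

[ʁəɢaʁʂɔɸʃɪ]

The rule targets /ɢ/ (voiced uvular stop), which sits before the trigger /ʂ/ (fricative).
A voiced uvular fricative is [ʁ], so the surface segment is [ʁ].
The same rule applies at the second boundary: /p/ → [ɸ] next to /ʃ/.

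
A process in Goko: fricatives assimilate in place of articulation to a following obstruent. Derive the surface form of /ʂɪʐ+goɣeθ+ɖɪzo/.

[ʂɪɣgoɣeʂɖɪzo]

/ʐ/ is a voiced retroflex fricative. The following trigger /g/ is velar, so /ʐ/ must become velar as well.
The voiced velar fricative is [ɣ], so /ʐ/ → [ɣ].
The same rule applies at the second boundary: /θ/ → [ʂ] next to /ɖ/.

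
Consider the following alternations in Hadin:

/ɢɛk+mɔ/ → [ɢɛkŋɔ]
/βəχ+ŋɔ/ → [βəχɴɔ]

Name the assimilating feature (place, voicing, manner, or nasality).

place

Comparing underlying and surface forms, /m/ → [ŋ] is the alternation; the neighbouring /k/ is constant.
/m/ is bilabial while /k/ is velar; the output [ŋ] is velar, matching the trigger — so the feature that spreads is place.
The other alternating form patterns the same way: /ŋ/ → [ɴ] after /χ/ (velar → uvular, matching uvular) — only place changes, and always toward the preceding segment.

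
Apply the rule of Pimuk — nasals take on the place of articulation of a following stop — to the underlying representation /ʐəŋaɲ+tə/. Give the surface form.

The rule targets /ɲ/ (voiced palatal nasal), which sits before the trigger /t/ (alveolar).
Changing only its place to alveolar gives [n] — the voiced alveolar nasal.

[ʐəŋantə]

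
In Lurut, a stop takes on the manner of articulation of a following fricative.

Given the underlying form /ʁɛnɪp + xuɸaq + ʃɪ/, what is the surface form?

[ʁɛnɪɸxuɸaχʃɪ]

/p/ is a voiceless bilabial stop. The following trigger /x/ is a fricative, so /p/ must become a fricative as well.
A voiceless bilabial fricative is [ɸ], so the surface segment is [ɸ].
The same rule applies at the second boundary: /q/ → [χ] next to /ʃ/.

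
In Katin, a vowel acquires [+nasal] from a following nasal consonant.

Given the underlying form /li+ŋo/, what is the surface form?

/i/ sits next to the nasal /ŋ/ and is therefore nasalised to [ĩ].

[lĩŋo]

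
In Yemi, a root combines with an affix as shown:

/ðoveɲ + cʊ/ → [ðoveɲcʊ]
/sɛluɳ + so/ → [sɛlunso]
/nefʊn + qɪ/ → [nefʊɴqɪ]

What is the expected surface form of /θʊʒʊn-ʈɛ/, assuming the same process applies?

[θʊʒʊɳʈɛ]

The data show regressive place assimilation: /ɳ/ → [n] before /s/; /n/ → [ɴ] before /q/. In each pair only place changes, matching the following consonant, while manner and voice stay constant.
No alternation appears in [ðoveɲcʊ]: there the adjacent consonants already agree in place (/ɲ/ and /c/ are both palatal), so this form is consistent with the same rule.
/n/ is a voiced alveolar nasal. The following trigger /ʈ/ is retroflex, so /n/ must become retroflex as well.
The voiced retroflex nasal is [ɳ], so /n/ → [ɳ].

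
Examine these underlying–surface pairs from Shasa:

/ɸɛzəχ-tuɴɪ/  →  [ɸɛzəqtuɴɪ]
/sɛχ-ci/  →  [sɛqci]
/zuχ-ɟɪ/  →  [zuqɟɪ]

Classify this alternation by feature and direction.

regressive manner assimilation

Underlying /χ/ is realised as [q] next to /t/; /t/ itself does not change.
/χ/ is a fricative while /t/ is a stop; the output [q] is a stop, matching the trigger — so the feature that spreads is manner.
Place and voice are unchanged, so the assimilation is partial, not total.
Checking the remaining alternations: /χ/ → [q] before /c/ (fricative → stop, matching a stop); /χ/ → [q] before /ɟ/ (fricative → stop, matching a stop) — only manner changes, and always toward the following segment.
The trigger is the following segment, so the direction is regressive (anticipatory).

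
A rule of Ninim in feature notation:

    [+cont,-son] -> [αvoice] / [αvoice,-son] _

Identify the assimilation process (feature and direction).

The shared variable α links the value of [voice] on the target to the same value on the neighbouring segment, so voicing is the feature that assimilates.
Since the environment is written before the underscore, the trigger precedes the target; the direction is progressive.

progressive voicing assimilation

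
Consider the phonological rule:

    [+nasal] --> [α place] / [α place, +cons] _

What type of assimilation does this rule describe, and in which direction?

The rule copies the place features (abbreviated [place]) from the environment onto the target, so the assimilating feature is place.
The conditioning segment sits to the left of the focus bar, meaning the trigger precedes the segment that changes — progressive assimilation.

progressive place assimilation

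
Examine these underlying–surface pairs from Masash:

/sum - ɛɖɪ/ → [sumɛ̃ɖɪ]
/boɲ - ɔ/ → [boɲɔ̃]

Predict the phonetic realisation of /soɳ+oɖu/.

[soɳõɖu]

The data show progressive nasality assimilation (vowel nasalisation): /ɛ/ → [ɛ̃] after /m/; /ɔ/ → [ɔ̃] after /ɲ/ — a vowel is nasalised by an immediately preceding nasal consonant.
The vowel /o/ is adjacent to the preceding nasal /ɳ/, so it acquires [+nasal] and surfaces as [õ].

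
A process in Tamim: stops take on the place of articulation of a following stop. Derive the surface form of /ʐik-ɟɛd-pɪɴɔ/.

[ʐicɟɛbpɪɴɔ]

The rule targets /k/ (voiceless velar stop), which sits before the trigger /ɟ/ (palatal).
Changing only its place to palatal gives [c] — the voiceless palatal stop.
The same rule applies at the second boundary: /d/ → [b] next to /p/.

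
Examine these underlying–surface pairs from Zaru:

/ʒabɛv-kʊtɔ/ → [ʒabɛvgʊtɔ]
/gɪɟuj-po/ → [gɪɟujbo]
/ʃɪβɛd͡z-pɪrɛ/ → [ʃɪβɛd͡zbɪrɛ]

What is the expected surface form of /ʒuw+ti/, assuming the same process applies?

[ʒuwdi]

The data show progressive voicing assimilation: /k/ → [g] after /v/; /p/ → [b] after /j/; /p/ → [b] after /d͡z/. In each pair only voicing changes, matching the preceding consonant, while place and manner stay constant.
The rule targets /t/ (voiceless alveolar stop), which sits after the trigger /w/ (voiced).
A voiced alveolar stop is [d], so the surface segment is [d].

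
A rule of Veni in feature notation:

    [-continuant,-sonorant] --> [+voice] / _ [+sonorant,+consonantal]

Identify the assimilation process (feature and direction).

The target ([-continuant,-sonorant], stops) acquires [+voice] next to a sonorant consonant ([+sonorant,+consonantal]) — it takes on the voicing of its neighbour, so the feature that spreads is voicing.
Since the environment is written after the underscore, the trigger follows the target; the direction is regressive.

regressive voicing assimilation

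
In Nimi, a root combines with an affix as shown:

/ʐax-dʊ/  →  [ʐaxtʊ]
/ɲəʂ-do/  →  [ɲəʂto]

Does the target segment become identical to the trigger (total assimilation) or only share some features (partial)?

Underlying /d/ is realised as [t] next to /x/; /x/ itself does not change.
/d/ is voiced while /x/ is voiceless; the output [t] is voiceless, matching the trigger — so the feature that spreads is voicing.
Place and manner are unchanged, so the assimilation is partial, not total.
The other alternating form patterns the same way: /d/ → [t] after /ʂ/ (voiced → voiceless, matching voiceless) — only voicing changes, and always toward the preceding segment.

partial assimilation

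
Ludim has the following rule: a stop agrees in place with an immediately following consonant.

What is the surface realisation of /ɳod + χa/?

The rule targets /d/ (voiced alveolar stop), which sits before the trigger /χ/ (uvular).
A voiced uvular stop is [ɢ], so the surface segment is [ɢ].

[ɳoɢχa]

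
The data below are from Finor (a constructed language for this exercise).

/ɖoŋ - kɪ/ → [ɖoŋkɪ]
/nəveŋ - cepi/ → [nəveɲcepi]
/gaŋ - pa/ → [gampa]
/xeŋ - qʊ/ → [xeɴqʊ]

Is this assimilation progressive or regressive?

regressive

Underlying /ŋ/ is realised as [ɲ] next to /c/; /c/ itself does not change.
/ŋ/ is velar while /c/ is palatal; the output [ɲ] is palatal, matching the trigger — so the feature that spreads is place.
The other alternating forms pattern the same way: /ŋ/ → [m] before /p/ (velar → bilabial, matching bilabial); /ŋ/ → [ɴ] before /q/ (velar → uvular, matching uvular) — only place changes, and always toward the following segment.
Nothing changes in [ɖoŋkɪ]: there the adjacent consonants already agree in place (/ŋ/ and /k/ are both velar), so this form is consistent with the same rule.
The trigger is the following segment, so the direction is regressive (anticipatory).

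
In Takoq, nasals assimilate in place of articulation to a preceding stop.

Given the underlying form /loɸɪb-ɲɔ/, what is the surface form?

[loɸɪbmɔ]

/ɲ/ is a voiced palatal nasal. The preceding trigger /b/ is bilabial, so /ɲ/ must become bilabial as well.
Changing only its place to bilabial gives [m] — the voiced bilabial nasal.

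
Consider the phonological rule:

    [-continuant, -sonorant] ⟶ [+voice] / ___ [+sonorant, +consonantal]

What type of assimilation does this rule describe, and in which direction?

The target ([-continuant, -sonorant], stops) acquires [+voice] next to a sonorant consonant ([+sonorant, +consonantal]) — it takes on the voicing of its neighbour, so the feature that spreads is voicing.
The conditioning segment sits to the right of the focus bar, meaning the trigger follows the segment that changes — regressive assimilation.

regressive voicing assimilation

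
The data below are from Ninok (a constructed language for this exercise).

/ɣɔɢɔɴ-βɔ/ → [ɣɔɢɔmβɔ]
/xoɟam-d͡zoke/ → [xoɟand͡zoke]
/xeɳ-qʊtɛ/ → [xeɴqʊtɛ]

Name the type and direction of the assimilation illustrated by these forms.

Underlying /ɴ/ is realised as [m] next to /β/; /β/ itself does not change.
The change uvular → bilabial matches the place of the following /β/, identifying this as place assimilation.
Manner and voice are unchanged, so the assimilation is partial, not total.
The same holds elsewhere in the data: /m/ → [n] before /d͡z/ (bilabial → alveolar, matching alveolar); /ɳ/ → [ɴ] before /q/ (retroflex → uvular, matching uvular) — only place changes, and always toward the following segment.
The trigger is the following segment, so the direction is regressive (anticipatory).

regressive place assimilation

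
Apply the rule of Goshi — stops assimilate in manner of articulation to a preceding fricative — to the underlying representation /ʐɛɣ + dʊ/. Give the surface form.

[ʐɛɣzʊ]

The rule targets /d/ (voiced alveolar stop), which sits after the trigger /ɣ/ (fricative).
The voiced alveolar fricative is [z], so /d/ → [z].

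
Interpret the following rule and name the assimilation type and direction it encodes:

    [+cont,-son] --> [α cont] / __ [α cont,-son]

regressive manner assimilation

The shared variable α links the value of [cont] on the target to that of the neighbouring obstruent. [cont] distinguishes stops from fricatives — a manner-of-articulation feature — so this is manner assimilation.
The conditioning segment sits to the right of the focus bar, meaning the trigger follows the segment that changes — regressive assimilation.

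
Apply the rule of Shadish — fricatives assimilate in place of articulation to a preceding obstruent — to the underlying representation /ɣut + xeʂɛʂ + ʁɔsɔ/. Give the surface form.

[ɣutseʂɛʂʐɔsɔ]

/x/ is a voiceless velar fricative. The preceding trigger /t/ is alveolar, so /x/ must become alveolar as well.
Changing only its place to alveolar gives [s] — the voiceless alveolar fricative.
At the second juncture, /ʁ/ likewise becomes [ʐ] adjacent to /ʂ/.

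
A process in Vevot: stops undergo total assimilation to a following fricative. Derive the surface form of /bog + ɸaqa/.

/g/ is the segment targeted by the rule; it sits immediately before /ɸ/, so it assimilates completely and surfaces as [ɸ].

[boɸɸaqa]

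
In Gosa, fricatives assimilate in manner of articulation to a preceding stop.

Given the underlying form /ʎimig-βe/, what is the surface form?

The rule targets /β/ (voiced bilabial fricative), which sits after the trigger /g/ (stop).
A voiced bilabial stop is [b], so the surface segment is [b].

[ʎimigbe]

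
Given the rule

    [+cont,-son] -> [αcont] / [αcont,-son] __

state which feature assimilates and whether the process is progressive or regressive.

progressive manner assimilation

The shared variable α links the value of [cont] on the target to that of the neighbouring obstruent. [cont] distinguishes stops from fricatives — a manner-of-articulation feature — so this is manner assimilation.
The conditioning segment sits to the left of the focus bar, meaning the trigger precedes the segment that changes — progressive assimilation.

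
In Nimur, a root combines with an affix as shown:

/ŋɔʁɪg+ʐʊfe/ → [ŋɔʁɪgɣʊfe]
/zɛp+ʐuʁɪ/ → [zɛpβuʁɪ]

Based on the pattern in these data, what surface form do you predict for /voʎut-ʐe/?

The data show progressive place assimilation: /ʐ/ → [ɣ] after /g/; /ʐ/ → [β] after /p/. In each pair only place changes, matching the preceding consonant, while manner and voice stay constant.
The rule targets /ʐ/ (voiced retroflex fricative), which sits after the trigger /t/ (alveolar).
The voiced alveolar fricative is [z], so /ʐ/ → [z].

[voʎutze]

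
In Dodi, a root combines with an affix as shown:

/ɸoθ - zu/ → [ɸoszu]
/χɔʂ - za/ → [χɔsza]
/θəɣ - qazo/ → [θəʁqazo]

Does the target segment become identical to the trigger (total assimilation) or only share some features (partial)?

partial assimilation

Comparing underlying and surface forms, /θ/ → [s] is the alternation; the neighbouring /z/ is constant.
/θ/ is dental while /z/ is alveolar; the output [s] is alveolar, matching the trigger — so the feature that spreads is place.
Manner and voice are unchanged, so the assimilation is partial, not total.
Checking the remaining alternations: /ʂ/ → [s] before /z/ (retroflex → alveolar, matching alveolar); /ɣ/ → [ʁ] before /q/ (velar → uvular, matching uvular) — only place changes, and always toward the following segment.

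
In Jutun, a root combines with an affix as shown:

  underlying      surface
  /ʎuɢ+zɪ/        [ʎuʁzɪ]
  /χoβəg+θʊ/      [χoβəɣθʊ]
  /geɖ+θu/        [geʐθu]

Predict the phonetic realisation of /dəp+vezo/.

The data show regressive manner assimilation: /ɢ/ → [ʁ] before /z/; /g/ → [ɣ] before /θ/; /ɖ/ → [ʐ] before /θ/. In each pair only manner changes, matching the following consonant, while place and voice stay constant.
The rule targets /p/ (voiceless bilabial stop), which sits before the trigger /v/ (fricative).
The voiceless bilabial fricative is [ɸ], so /p/ → [ɸ].

[dəɸvezo]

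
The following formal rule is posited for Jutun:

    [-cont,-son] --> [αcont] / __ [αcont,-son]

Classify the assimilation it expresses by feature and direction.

The shared variable α links the value of [cont] on the target to that of the neighbouring obstruent. [cont] distinguishes stops from fricatives — a manner-of-articulation feature — so this is manner assimilation.
The conditioning segment sits to the right of the focus bar, meaning the trigger follows the segment that changes — regressive assimilation.

regressive manner assimilation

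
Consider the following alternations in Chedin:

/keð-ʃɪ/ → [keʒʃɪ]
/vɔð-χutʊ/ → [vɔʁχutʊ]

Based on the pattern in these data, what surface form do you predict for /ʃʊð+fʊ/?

The data show regressive place assimilation: /ð/ → [ʒ] before /ʃ/; /ð/ → [ʁ] before /χ/. In each pair only place changes, matching the following consonant, while manner and voice stay constant.
/ð/ is a voiced dental fricative. The following trigger /f/ is labiodental, so /ð/ must become labiodental as well.
A voiced labiodental fricative is [v], so the surface segment is [v].

[ʃʊvfʊ]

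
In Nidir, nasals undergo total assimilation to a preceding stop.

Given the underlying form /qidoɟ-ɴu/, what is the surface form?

/ɴ/ is the segment targeted by the rule; it sits immediately after /ɟ/, so it assimilates completely and surfaces as [ɟ].

[qidoɟɟu]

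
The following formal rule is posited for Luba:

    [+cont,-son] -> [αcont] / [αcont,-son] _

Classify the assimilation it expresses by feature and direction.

progressive manner assimilation

The rule copies [cont] (continuancy) from the environment onto the target fricatives; since [±cont] encodes the stop/fricative manner contrast, the assimilating dimension is manner.
The conditioning segment sits to the left of the focus bar, meaning the trigger precedes the segment that changes — progressive assimilation.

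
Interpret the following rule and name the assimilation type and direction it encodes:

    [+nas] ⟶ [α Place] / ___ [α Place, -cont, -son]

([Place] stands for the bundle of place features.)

The shared variable α links the value of the place features (abbreviated [Place]) on the target to the same value on the neighbouring segment, so place is the feature that assimilates.
The conditioning segment sits to the right of the focus bar, meaning the trigger follows the segment that changes — regressive assimilation.

regressive place assimilation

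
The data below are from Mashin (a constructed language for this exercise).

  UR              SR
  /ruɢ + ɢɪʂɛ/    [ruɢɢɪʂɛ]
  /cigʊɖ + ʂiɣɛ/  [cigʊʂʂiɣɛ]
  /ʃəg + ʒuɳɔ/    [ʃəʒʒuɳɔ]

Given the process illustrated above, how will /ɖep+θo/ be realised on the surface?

[ɖeθθo]

The data show regressive total assimilation (/ɖ/ → [ʂ] before /ʂ/; /g/ → [ʒ] before /ʒ/): in every case the target segment becomes identical to its following neighbour, copying more than a single feature.
In [ruɢɢɪʂɛ] the two consonants at the boundary are already identical (/ɢ/ + /ɢ/), so the rule applies vacuously and nothing changes.
/p/ is the segment targeted by the rule; it sits immediately before /θ/, so it assimilates completely and surfaces as [θ].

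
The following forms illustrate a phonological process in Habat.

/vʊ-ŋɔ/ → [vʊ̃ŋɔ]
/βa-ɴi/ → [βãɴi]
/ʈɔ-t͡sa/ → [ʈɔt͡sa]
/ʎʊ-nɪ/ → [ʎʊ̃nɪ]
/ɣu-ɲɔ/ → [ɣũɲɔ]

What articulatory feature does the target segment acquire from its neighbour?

nasality

The vowel /ʊ/ surfaces as nasalised [ʊ̃] next to the following nasal /ŋ/ — it has acquired the [+nasal] feature of its neighbour.
The other forms show the same pattern: /a/ → [ã] before /ɴ/; /ʊ/ → [ʊ̃] before /n/; /u/ → [ũ] before /ɲ/ — each time a vowel is nasalised next to a following nasal.
No change occurs in [ʈɔt͡sa] because the vowel at the boundary is adjacent to an oral consonant, not a nasal (/ɔ/ next to /t͡s/).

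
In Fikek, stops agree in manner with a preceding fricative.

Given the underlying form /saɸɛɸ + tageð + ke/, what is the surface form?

/t/ is a voiceless alveolar stop. The preceding trigger /ɸ/ is a fricative, so /t/ must become a fricative as well.
A voiceless alveolar fricative is [s], so the surface segment is [s].
At the second juncture, /k/ likewise becomes [x] adjacent to /ð/.

[saɸɛɸsageðxe]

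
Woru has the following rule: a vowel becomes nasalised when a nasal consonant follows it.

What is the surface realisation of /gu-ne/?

[gũne]

/u/ sits next to the nasal /n/ and is therefore nasalised to [ũ].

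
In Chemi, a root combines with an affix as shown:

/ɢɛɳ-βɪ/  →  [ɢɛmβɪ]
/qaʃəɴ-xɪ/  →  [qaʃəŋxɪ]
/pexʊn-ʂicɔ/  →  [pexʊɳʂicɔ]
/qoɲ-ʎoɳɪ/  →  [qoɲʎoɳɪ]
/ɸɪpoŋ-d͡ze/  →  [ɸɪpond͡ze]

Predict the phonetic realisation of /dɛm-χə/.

The data show regressive place assimilation: /ɳ/ → [m] before /β/; /ɴ/ → [ŋ] before /x/; /n/ → [ɳ] before /ʂ/; /ŋ/ → [n] before /d͡z/. In each pair only place changes, matching the following consonant, while manner and voice stay constant.
Nothing changes in [qoɲʎoɳɪ]: there the adjacent consonants already agree in place (/ɲ/ and /ʎ/ are both palatal), so this form is consistent with the same rule.
The rule targets /m/ (voiced bilabial nasal), which sits before the trigger /χ/ (uvular).
The voiced uvular nasal is [ɴ], so /m/ → [ɴ].

[dɛɴχə]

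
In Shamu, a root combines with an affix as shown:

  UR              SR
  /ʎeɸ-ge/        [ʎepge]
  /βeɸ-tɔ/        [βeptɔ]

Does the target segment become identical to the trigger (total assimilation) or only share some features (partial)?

partial assimilation

Underlying /ɸ/ is realised as [p] next to /g/; /g/ itself does not change.
The change fricative → stop matches the manner of the following /g/, identifying this as manner assimilation.
Place and voice are unchanged, so the assimilation is partial, not total.
The other alternating form patterns the same way: /ɸ/ → [p] before /t/ (fricative → stop, matching a stop) — only manner changes, and always toward the following segment.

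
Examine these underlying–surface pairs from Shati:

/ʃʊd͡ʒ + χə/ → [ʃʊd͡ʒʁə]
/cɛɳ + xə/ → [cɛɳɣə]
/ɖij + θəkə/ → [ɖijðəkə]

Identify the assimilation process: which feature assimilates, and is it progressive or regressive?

progressive voicing assimilation

The segment that alternates is /χ/, which surfaces as [ʁ] when adjacent to /d͡ʒ/.
The change voiceless → voiced matches the voicing of the preceding /d͡ʒ/, identifying this as voicing assimilation.
Place and manner are unchanged, so the assimilation is partial, not total.
Checking the remaining alternations: /x/ → [ɣ] after /ɳ/ (voiceless → voiced, matching voiced); /θ/ → [ð] after /j/ (voiceless → voiced, matching voiced) — only voicing changes, and always toward the preceding segment.
The trigger is the preceding segment, so the direction is progressive (perseverative).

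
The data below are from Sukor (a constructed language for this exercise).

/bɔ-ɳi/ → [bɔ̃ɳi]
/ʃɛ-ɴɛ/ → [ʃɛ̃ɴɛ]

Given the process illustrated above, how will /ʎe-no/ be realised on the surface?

The data show regressive nasality assimilation (vowel nasalisation): /ɔ/ → [ɔ̃] before /ɳ/; /ɛ/ → [ɛ̃] before /ɴ/ — a vowel is nasalised by an immediately following nasal consonant.
The vowel /e/ is adjacent to the following nasal /n/, so it acquires [+nasal] and surfaces as [ẽ].

[ʎẽno]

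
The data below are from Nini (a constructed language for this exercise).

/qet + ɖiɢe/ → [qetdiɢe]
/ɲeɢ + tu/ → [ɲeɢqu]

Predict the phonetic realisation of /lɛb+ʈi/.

[lɛbpi]

The data show progressive place assimilation: /ɖ/ → [d] after /t/; /t/ → [q] after /ɢ/. In each pair only place changes, matching the preceding consonant, while manner and voice stay constant.
The rule targets /ʈ/ (voiceless retroflex stop), which sits after the trigger /b/ (bilabial).
A voiceless bilabial stop is [p], so the surface segment is [p].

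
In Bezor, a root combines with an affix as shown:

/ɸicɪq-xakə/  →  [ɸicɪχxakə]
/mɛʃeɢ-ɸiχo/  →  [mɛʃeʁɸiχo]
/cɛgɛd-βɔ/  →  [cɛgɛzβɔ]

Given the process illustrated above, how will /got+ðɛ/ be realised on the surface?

[gosðɛ]

The data show regressive manner assimilation: /q/ → [χ] before /x/; /ɢ/ → [ʁ] before /ɸ/; /d/ → [z] before /β/. In each pair only manner changes, matching the following consonant, while place and voice stay constant.
/t/ is a voiceless alveolar stop. The following trigger /ð/ is a fricative, so /t/ must become a fricative as well.
A voiceless alveolar fricative is [s], so the surface segment is [s].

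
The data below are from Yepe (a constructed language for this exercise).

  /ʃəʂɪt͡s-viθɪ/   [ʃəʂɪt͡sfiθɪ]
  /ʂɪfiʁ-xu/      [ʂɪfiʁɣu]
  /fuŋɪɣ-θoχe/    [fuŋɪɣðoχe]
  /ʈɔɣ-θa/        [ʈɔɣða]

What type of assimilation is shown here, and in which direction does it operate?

Underlying /v/ is realised as [f] next to /t͡s/; /t͡s/ itself does not change.
/v/ is voiced while /t͡s/ is voiceless; the output [f] is voiceless, matching the trigger — so the feature that spreads is voicing.
Place and manner are unchanged, so the assimilation is partial, not total.
Checking the remaining alternations: /x/ → [ɣ] after /ʁ/ (voiceless → voiced, matching voiced); /θ/ → [ð] after /ɣ/ (voiceless → voiced, matching voiced) — only voicing changes, and always toward the preceding segment.
The trigger is the preceding segment, so the direction is progressive (perseverative).

progressive voicing assimilation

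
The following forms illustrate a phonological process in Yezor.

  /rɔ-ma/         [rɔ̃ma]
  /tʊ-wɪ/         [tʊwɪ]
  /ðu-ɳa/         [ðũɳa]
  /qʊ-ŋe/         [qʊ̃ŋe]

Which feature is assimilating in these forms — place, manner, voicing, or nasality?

The vowel /ɔ/ surfaces as nasalised [ɔ̃] next to the following nasal /m/ — it has acquired the [+nasal] feature of its neighbour.
Likewise in the remaining data: /u/ → [ũ] before /ɳ/; /ʊ/ → [ʊ̃] before /ŋ/ — each time a vowel is nasalised next to a following nasal.
No change occurs in [tʊwɪ] because the vowel at the boundary is adjacent to an oral consonant, not a nasal (/ʊ/ next to /w/).

nasality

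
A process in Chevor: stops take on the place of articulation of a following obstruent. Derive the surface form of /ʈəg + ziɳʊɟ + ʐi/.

[ʈədziɳʊɖʐi]

The rule targets /g/ (voiced velar stop), which sits before the trigger /z/ (alveolar).
The voiced alveolar stop is [d], so /g/ → [d].
At the second juncture, /ɟ/ likewise becomes [ɖ] adjacent to /ʐ/.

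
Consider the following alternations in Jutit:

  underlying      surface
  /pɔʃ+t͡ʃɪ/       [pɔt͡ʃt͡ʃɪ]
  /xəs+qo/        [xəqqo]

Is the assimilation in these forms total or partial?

total assimilation

Underlying /s/ is realised as [q] next to /q/; /q/ itself does not change.
The output [q] is identical to the trigger /q/ — every feature (place, manner, voicing) has been copied — so this is total assimilation.
The other form behaves the same way: /ʃ/ → [t͡ʃ] before /t͡ʃ/ — in each case the output is a copy of the following consonant.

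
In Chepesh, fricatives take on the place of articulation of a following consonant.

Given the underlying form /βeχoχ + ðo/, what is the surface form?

[βeχoθðo]

/χ/ is a voiceless uvular fricative. The following trigger /ð/ is dental, so /χ/ must become dental as well.
The voiceless dental fricative is [θ], so /χ/ → [θ].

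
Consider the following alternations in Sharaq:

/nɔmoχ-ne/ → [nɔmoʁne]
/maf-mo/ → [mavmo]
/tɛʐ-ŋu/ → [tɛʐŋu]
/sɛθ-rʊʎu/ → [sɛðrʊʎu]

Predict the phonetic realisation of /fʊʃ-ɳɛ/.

[fʊʒɳɛ]

The data show regressive voicing assimilation: /χ/ → [ʁ] before /n/; /f/ → [v] before /m/; /θ/ → [ð] before /r/. In each pair only voicing changes, matching the following consonant, while place and manner stay constant.
No alternation appears in [tɛʐŋu]: there the adjacent consonants already agree in voicing (/ʐ/ and /ŋ/ are both voiced), so this form is consistent with the same rule.
/ʃ/ is a voiceless postalveolar fricative. The following trigger /ɳ/ is voiced, so /ʃ/ must become voiced as well.
Changing only its voicing to voiced gives [ʒ] — the voiced postalveolar fricative.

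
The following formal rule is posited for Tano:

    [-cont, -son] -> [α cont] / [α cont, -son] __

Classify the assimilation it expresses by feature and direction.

progressive manner assimilation

The shared variable α links the value of [cont] on the target to that of the neighbouring obstruent. [cont] distinguishes stops from fricatives — a manner-of-articulation feature — so this is manner assimilation.
The conditioning segment sits to the left of the focus bar, meaning the trigger precedes the segment that changes — progressive assimilation.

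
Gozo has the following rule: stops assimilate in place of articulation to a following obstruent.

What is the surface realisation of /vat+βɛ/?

The rule targets /t/ (voiceless alveolar stop), which sits before the trigger /β/ (bilabial).
Changing only its place to bilabial gives [p] — the voiceless bilabial stop.

[vapβɛ]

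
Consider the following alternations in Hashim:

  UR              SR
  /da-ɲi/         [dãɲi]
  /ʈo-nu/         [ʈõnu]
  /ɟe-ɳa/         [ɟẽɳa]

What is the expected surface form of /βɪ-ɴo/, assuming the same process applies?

[βɪ̃ɴo]

The data show regressive nasality assimilation (vowel nasalisation): /a/ → [ã] before /ɲ/; /o/ → [õ] before /n/; /e/ → [ẽ] before /ɳ/ — a vowel is nasalised by an immediately following nasal consonant.
The vowel /ɪ/ is adjacent to the following nasal /ɴ/, so it acquires [+nasal] and surfaces as [ɪ̃].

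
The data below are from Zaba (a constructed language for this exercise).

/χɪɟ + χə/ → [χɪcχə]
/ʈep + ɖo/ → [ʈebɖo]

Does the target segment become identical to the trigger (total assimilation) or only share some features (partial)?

The segment that alternates is /ɟ/, which surfaces as [c] when adjacent to /χ/.
/ɟ/ is voiced while /χ/ is voiceless; the output [c] is voiceless, matching the trigger — so the feature that spreads is voicing.
Place and manner are unchanged, so the assimilation is partial, not total.
The same holds elsewhere in the data: /p/ → [b] before /ɖ/ (voiceless → voiced, matching voiced) — only voicing changes, and always toward the following segment.

partial assimilation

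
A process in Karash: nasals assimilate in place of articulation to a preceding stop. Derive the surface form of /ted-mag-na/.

The rule targets /m/ (voiced bilabial nasal), which sits after the trigger /d/ (alveolar).
Changing only its place to alveolar gives [n] — the voiced alveolar nasal.
The same rule applies at the second boundary: /n/ → [ŋ] next to /g/.

[tednagŋa]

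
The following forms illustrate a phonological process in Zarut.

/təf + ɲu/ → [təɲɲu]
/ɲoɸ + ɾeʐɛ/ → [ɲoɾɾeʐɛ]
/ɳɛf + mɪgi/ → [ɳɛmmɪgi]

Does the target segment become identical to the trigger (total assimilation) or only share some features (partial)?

The segment that alternates is /f/, which surfaces as [ɲ] when adjacent to /ɲ/.
The output [ɲ] is identical to the trigger /ɲ/ — every feature (place, manner, voicing) has been copied — so this is total assimilation.
The other forms behave the same way: /ɸ/ → [ɾ] before /ɾ/; /f/ → [m] before /m/ — in each case the output is a copy of the following consonant.

total assimilation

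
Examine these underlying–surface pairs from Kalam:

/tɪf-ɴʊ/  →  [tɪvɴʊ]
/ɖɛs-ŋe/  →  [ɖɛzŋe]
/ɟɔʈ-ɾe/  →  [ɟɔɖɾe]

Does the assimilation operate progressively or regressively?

regressive

Underlying /f/ is realised as [v] next to /ɴ/; /ɴ/ itself does not change.
The change voiceless → voiced matches the voicing of the following /ɴ/, identifying this as voicing assimilation.
The other alternating forms pattern the same way: /s/ → [z] before /ŋ/ (voiceless → voiced, matching voiced); /ʈ/ → [ɖ] before /ɾ/ (voiceless → voiced, matching voiced) — only voicing changes, and always toward the following segment.
Since the segment that changes precedes the conditioning segment, the assimilation is regressive.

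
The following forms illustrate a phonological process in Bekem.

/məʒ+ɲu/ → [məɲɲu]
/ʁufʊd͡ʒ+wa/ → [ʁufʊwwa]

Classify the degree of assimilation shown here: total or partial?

total assimilation

Underlying /ʒ/ is realised as [ɲ] next to /ɲ/; /ɲ/ itself does not change.
The output [ɲ] is identical to the trigger /ɲ/ — every feature (place, manner, voicing) has been copied — so this is total assimilation.
The other form behaves the same way: /d͡ʒ/ → [w] before /w/ — in each case the output is a copy of the following consonant.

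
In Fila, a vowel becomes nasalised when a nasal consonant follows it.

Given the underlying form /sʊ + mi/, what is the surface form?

/ʊ/ sits next to the nasal /m/ and is therefore nasalised to [ʊ̃].

[sʊ̃mi]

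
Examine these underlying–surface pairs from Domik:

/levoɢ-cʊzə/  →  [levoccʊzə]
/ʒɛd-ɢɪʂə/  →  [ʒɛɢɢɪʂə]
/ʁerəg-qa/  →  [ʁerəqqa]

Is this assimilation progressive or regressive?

Underlying /ɢ/ is realised as [c] next to /c/; /c/ itself does not change.
The output [c] is identical to the trigger /c/ — every feature (place, manner, voicing) has been copied — so this is total assimilation.
The remaining alternations confirm this: /d/ → [ɢ] before /ɢ/; /g/ → [q] before /q/ — in each case the output is a copy of the following consonant.
The trigger is the following segment, so the direction is regressive (anticipatory).

regressive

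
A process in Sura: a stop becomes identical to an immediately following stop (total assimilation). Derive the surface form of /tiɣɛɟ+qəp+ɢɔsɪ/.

[tiɣɛqqəɢɢɔsɪ]

/ɟ/ is the segment targeted by the rule; it sits immediately before /q/, so it assimilates completely and surfaces as [q].
At the second juncture, /p/ likewise becomes [ɢ] adjacent to /ɢ/.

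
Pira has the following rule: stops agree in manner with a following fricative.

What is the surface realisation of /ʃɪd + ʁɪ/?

[ʃɪzʁɪ]

The rule targets /d/ (voiced alveolar stop), which sits before the trigger /ʁ/ (fricative).
Changing only its manner to fricative gives [z] — the voiced alveolar fricative.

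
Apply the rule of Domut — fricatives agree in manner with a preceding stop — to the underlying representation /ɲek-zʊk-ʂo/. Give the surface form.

/z/ is a voiced alveolar fricative. The preceding trigger /k/ is a stop, so /z/ must become a stop as well.
A voiced alveolar stop is [d], so the surface segment is [d].
The same rule applies at the second boundary: /ʂ/ → [ʈ] next to /k/.

[ɲekdʊkʈo]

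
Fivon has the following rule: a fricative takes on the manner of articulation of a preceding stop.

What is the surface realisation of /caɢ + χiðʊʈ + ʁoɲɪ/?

The rule targets /χ/ (voiceless uvular fricative), which sits after the trigger /ɢ/ (stop).
A voiceless uvular stop is [q], so the surface segment is [q].
At the second juncture, /ʁ/ likewise becomes [ɢ] adjacent to /ʈ/.

[caɢqiðʊʈɢoɲɪ]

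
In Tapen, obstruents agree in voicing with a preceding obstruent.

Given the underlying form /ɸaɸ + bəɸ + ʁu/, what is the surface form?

[ɸaɸpəɸχu]

The rule targets /b/ (voiced bilabial stop), which sits after the trigger /ɸ/ (voiceless).
Changing only its voicing to voiceless gives [p] — the voiceless bilabial stop.
The same rule applies at the second boundary: /ʁ/ → [χ] next to /ɸ/.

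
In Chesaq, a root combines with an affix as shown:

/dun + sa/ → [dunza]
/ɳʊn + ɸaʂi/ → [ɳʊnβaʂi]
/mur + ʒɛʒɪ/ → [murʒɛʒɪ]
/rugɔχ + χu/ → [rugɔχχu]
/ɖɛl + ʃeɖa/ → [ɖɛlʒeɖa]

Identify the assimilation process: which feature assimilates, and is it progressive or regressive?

progressive voicing assimilation

The segment that alternates is /s/, which surfaces as [z] when adjacent to /n/.
/s/ is voiceless while /n/ is voiced; the output [z] is voiced, matching the trigger — so the feature that spreads is voicing.
Place and manner are unchanged, so the assimilation is partial, not total.
The other alternating forms pattern the same way: /ɸ/ → [β] after /n/ (voiceless → voiced, matching voiced); /ʃ/ → [ʒ] after /l/ (voiceless → voiced, matching voiced) — only voicing changes, and always toward the preceding segment.
No alternation appears in [murʒɛʒɪ], [rugɔχχu]: there the adjacent consonants already agree in voicing (/ʒ/ and /r/ are both voiced; /χ/ and /χ/ are both voiceless), so these forms are consistent with the same rule.
Since the segment that changes follows the conditioning segment, the assimilation is progressive.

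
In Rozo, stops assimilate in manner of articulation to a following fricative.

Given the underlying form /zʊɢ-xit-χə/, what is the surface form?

[zʊʁxisχə]

The rule targets /ɢ/ (voiced uvular stop), which sits before the trigger /x/ (fricative).
The voiced uvular fricative is [ʁ], so /ɢ/ → [ʁ].
The same rule applies at the second boundary: /t/ → [s] next to /χ/.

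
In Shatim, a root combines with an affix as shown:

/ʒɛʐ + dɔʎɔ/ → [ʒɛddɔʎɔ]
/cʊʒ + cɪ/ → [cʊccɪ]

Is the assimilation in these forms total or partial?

The segment that alternates is /ʐ/, which surfaces as [d] when adjacent to /d/.
The output [d] is identical to the trigger /d/ — every feature (place, manner, voicing) has been copied — so this is total assimilation.
The remaining alternation confirms this: /ʒ/ → [c] before /c/ — in each case the output is a copy of the following consonant.

total assimilation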